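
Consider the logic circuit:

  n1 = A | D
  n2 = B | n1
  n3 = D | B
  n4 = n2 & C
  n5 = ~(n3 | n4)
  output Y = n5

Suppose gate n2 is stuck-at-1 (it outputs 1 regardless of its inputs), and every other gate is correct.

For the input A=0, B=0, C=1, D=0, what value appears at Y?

0

Propagate with n2 forced: n1=0, n2=1 [stuck-at-1], n3=0, n4=1, n5=0.
So Y = 0. (Without the fault it would be 1.)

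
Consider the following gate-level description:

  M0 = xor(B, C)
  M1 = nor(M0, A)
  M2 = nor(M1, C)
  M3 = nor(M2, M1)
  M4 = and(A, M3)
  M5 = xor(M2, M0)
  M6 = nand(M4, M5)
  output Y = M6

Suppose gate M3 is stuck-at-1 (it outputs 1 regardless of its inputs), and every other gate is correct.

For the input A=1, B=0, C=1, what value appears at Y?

0

Propagate with M3 forced: M0=1, M1=0, M2=0, M3=1 [stuck-at-1], M4=1, M5=1, M6=0.
So Y = 0. (Same as the fault-free value — the fault is masked on this input.)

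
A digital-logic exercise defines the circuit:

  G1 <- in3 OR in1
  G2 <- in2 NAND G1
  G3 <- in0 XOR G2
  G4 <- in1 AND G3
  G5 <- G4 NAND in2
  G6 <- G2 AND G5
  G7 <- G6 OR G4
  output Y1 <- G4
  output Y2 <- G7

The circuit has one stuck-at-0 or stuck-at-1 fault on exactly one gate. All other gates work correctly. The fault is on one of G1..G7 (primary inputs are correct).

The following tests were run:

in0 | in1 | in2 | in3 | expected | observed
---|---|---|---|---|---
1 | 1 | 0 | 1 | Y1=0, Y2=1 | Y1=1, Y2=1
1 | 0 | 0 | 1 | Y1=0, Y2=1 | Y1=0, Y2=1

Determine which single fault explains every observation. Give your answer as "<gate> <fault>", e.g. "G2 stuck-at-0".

G3 stuck-at-1

Fault-free values for test 1 (in0=1, in1=1, in2=0, in3=1): G1=1, G2=1, G3=0, G4=0, G5=1, G6=1, G7=1, giving Y1=0, Y2=1. Observed Y1=1, Y2=1.
Test 1: faults giving observed Y1=1, Y2=1 are {G2 stuck-at-0, G3 stuck-at-1, G4 stuck-at-1}.
Test 2 (in0=1, in1=0, in2=0, in3=1): fault-free G1=1, G2=1, G3=0, G4=0, G5=1, G6=1, G7=1 → Y1=0, Y2=1; observed Y1=0, Y2=1. Eliminates G2 stuck-at-0, G4 stuck-at-1.
Only G3 stuck-at-1 is consistent with every test.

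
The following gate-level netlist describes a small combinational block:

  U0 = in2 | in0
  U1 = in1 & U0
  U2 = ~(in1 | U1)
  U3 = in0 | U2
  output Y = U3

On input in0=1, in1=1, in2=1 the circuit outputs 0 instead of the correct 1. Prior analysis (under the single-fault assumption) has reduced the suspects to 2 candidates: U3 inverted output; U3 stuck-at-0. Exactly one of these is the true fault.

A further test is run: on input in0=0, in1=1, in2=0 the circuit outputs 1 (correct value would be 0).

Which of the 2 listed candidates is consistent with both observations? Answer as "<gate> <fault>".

U3 inverted output

Evaluate each candidate on input in0=0, in1=1, in2=0:
  U3 inverted output: U0=0, U1=0, U2=0, U3=1 [inverted output] → 1 — matches
  U3 stuck-at-0: U0=0, U1=0, U2=0, U3=0 [stuck-at-0] → 0 — eliminated
Only U3 inverted output reproduces the observed 1.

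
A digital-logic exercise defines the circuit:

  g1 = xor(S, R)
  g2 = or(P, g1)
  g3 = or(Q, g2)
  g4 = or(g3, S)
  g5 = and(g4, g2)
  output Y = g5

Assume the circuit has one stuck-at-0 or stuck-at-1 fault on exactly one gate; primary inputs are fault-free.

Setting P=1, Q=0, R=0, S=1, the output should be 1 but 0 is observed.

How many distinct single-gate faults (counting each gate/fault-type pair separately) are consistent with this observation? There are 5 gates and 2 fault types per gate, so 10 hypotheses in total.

Fault-free: g1=1, g2=1, g3=1, g4=1, g5=1 → 1. Observed 0.
  g1 stuck-at-0: output 1 ✗
  g1 stuck-at-1: output 1 ✗
  g2 stuck-at-0: output 0 ✓
  g2 stuck-at-1: output 1 ✗
  g3 stuck-at-0: output 1 ✗
  g3 stuck-at-1: output 1 ✗
  g4 stuck-at-0: output 0 ✓
  g4 stuck-at-1: output 1 ✗
  g5 stuck-at-0: output 0 ✓
  g5 stuck-at-1: output 1 ✗
Consistent faults: {g2 stuck-at-0, g4 stuck-at-0, g5 stuck-at-0} — 3 in all.

3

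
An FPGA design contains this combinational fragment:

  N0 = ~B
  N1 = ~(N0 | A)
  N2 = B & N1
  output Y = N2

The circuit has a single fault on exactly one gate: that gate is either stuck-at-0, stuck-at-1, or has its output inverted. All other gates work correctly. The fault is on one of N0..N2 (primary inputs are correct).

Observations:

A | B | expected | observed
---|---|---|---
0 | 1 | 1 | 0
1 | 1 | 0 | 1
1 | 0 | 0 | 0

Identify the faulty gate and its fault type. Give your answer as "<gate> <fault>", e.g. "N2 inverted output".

N1 inverted output

Fault-free values for test 1 (A=0, B=1): N0=0, N1=1, N2=1, giving Y=1. Observed 0.
Test 1: faults giving observed 0 are {N0 stuck-at-1, N0 inverted output, N1 stuck-at-0, N1 inverted output, N2 stuck-at-0, N2 inverted output}.
Test 2 (A=1, B=1): fault-free N0=0, N1=0, N2=0 → 0; observed 1. Eliminates N0 stuck-at-1, N0 inverted output, N1 stuck-at-0, N2 stuck-at-0.
Test 3 (A=1, B=0): fault-free N0=1, N1=0, N2=0 → 0; observed 0. Eliminates N2 inverted output.
Only N1 inverted output is consistent with every test.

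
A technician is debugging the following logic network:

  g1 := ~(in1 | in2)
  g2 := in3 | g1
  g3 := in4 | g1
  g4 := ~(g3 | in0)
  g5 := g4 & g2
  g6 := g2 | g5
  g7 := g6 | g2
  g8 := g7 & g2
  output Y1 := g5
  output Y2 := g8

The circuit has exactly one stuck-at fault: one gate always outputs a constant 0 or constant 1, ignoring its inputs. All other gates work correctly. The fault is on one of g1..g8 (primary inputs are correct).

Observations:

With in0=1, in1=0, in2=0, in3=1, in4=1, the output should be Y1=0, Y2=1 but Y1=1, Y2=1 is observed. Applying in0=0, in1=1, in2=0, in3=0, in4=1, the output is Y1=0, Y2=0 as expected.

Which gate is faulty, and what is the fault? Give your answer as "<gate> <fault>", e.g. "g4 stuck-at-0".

Fault-free values for test 1 (in0=1, in1=0, in2=0, in3=1, in4=1): g1=1, g2=1, g3=1, g4=0, g5=0, g6=1, g7=1, g8=1, giving Y1=0, Y2=1. Observed Y1=1, Y2=1.
Test 1: faults giving observed Y1=1, Y2=1 are {g4 stuck-at-1, g5 stuck-at-1}.
Test 2 (in0=0, in1=1, in2=0, in3=0, in4=1): fault-free g1=0, g2=0, g3=1, g4=0, g5=0, g6=0, g7=0, g8=0 → Y1=0, Y2=0; observed Y1=0, Y2=0. Eliminates g5 stuck-at-1.
Only g4 stuck-at-1 is consistent with every test.

g4 stuck-at-1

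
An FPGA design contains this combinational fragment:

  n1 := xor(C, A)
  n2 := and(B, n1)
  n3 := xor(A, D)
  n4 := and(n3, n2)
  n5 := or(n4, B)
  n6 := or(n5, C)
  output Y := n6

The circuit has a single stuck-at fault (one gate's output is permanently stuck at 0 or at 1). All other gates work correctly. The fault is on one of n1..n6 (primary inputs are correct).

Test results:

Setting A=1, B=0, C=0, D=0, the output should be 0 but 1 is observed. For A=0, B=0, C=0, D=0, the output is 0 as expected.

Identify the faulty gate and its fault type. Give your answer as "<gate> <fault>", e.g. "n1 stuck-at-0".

Fault-free values for test 1 (A=1, B=0, C=0, D=0): n1=1, n2=0, n3=1, n4=0, n5=0, n6=0, giving Y=0. Observed 1.
Test 1: faults giving observed 1 are {n2 stuck-at-1, n4 stuck-at-1, n5 stuck-at-1, n6 stuck-at-1}.
Test 2 (A=0, B=0, C=0, D=0): fault-free n1=0, n2=0, n3=0, n4=0, n5=0, n6=0 → 0; observed 0. Eliminates n4 stuck-at-1, n5 stuck-at-1, n6 stuck-at-1.
Only n2 stuck-at-1 is consistent with every test.

n2 stuck-at-1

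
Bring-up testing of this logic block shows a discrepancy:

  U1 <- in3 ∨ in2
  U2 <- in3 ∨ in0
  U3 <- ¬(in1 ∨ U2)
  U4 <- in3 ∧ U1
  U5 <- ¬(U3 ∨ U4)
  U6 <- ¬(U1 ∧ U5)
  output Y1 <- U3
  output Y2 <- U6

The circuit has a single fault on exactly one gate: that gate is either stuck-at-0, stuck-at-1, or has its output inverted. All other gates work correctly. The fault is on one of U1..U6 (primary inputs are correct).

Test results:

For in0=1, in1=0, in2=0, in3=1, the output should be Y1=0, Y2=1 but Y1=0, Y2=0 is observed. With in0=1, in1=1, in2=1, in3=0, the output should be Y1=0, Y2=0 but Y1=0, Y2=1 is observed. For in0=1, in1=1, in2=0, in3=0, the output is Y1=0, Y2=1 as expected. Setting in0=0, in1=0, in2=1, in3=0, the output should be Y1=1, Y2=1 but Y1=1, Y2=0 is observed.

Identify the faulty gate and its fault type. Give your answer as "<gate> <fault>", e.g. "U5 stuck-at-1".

Fault-free values for test 1 (in0=1, in1=0, in2=0, in3=1): U1=1, U2=1, U3=0, U4=1, U5=0, U6=1, giving Y1=0, Y2=1. Observed Y1=0, Y2=0.
Test 1: faults giving observed Y1=0, Y2=0 are {U4 stuck-at-0, U4 inverted output, U5 stuck-at-1, U5 inverted output, U6 stuck-at-0, U6 inverted output}.
Test 2 (in0=1, in1=1, in2=1, in3=0): fault-free U1=1, U2=1, U3=0, U4=0, U5=1, U6=0 → Y1=0, Y2=0; observed Y1=0, Y2=1. Eliminates U4 stuck-at-0, U5 stuck-at-1, U6 stuck-at-0.
Test 3 (in0=1, in1=1, in2=0, in3=0): fault-free U1=0, U2=1, U3=0, U4=0, U5=1, U6=1 → Y1=0, Y2=1; observed Y1=0, Y2=1. Eliminates U6 inverted output.
Test 4 (in0=0, in1=0, in2=1, in3=0): fault-free U1=1, U2=0, U3=1, U4=0, U5=0, U6=1 → Y1=1, Y2=1; observed Y1=1, Y2=0. Eliminates U4 inverted output.
Only U5 inverted output is consistent with every test.

U5 inverted output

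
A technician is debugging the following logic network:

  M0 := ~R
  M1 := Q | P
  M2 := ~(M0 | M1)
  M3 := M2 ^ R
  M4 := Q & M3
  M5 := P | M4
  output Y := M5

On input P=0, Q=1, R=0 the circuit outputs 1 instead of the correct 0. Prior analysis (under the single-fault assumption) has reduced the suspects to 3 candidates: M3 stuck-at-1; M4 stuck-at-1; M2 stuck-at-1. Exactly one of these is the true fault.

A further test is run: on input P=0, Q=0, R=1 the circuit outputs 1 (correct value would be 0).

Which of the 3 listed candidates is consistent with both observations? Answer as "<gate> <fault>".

M4 stuck-at-1

Evaluate each candidate on input P=0, Q=0, R=1:
  M3 stuck-at-1: M0=0, M1=0, M2=1, M3=1 [stuck-at-1], M4=0, M5=0 → 0 — eliminated
  M4 stuck-at-1: M0=0, M1=0, M2=1, M3=0, M4=1 [stuck-at-1], M5=1 → 1 — matches
  M2 stuck-at-1: M0=0, M1=0, M2=1 [stuck-at-1], M3=0, M4=0, M5=0 → 0 — eliminated
Only M4 stuck-at-1 reproduces the observed 1.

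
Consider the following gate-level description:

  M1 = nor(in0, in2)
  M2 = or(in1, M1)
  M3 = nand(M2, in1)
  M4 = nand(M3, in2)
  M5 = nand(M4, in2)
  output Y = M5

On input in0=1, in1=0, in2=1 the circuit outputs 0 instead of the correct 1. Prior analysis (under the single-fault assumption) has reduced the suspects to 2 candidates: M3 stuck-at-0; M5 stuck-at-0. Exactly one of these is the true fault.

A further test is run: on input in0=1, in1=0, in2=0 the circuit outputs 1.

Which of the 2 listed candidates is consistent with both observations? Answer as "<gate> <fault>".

Evaluate each candidate on input in0=1, in1=0, in2=0:
  M3 stuck-at-0: M1=0, M2=0, M3=0 [stuck-at-0], M4=1, M5=1 → 1 — matches
  M5 stuck-at-0: M1=0, M2=0, M3=1, M4=1, M5=0 [stuck-at-0] → 0 — eliminated
Only M3 stuck-at-0 reproduces the observed 1.

M3 stuck-at-0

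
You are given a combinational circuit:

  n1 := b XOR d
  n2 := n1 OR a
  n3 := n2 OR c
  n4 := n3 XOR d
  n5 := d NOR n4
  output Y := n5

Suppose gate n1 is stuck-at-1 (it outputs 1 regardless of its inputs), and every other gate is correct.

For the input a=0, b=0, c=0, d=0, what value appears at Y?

Propagate with n1 forced: n1=1 [stuck-at-1], n2=1, n3=1, n4=1, n5=0.
So Y = 0. (Without the fault it would be 1.)

0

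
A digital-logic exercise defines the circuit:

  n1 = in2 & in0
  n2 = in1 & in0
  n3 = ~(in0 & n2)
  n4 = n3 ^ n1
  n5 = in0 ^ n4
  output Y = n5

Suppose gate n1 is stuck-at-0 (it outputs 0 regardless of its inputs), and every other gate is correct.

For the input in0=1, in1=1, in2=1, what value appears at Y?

Propagate with n1 forced: n1=0 [stuck-at-0], n2=1, n3=0, n4=0, n5=1.
So Y = 1. (Without the fault it would be 0.)

1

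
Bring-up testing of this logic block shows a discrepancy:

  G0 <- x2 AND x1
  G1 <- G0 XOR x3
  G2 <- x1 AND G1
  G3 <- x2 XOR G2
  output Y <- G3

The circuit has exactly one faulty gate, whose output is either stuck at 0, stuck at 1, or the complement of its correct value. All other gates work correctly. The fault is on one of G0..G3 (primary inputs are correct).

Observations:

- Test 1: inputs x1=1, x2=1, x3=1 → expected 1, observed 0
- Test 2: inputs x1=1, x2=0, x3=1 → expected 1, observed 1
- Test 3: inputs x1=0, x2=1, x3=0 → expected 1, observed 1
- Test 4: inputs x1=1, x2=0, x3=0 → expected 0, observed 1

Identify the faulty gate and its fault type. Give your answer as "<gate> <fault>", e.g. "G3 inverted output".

G1 stuck-at-1

Fault-free values for test 1 (x1=1, x2=1, x3=1): G0=1, G1=0, G2=0, G3=1, giving Y=1. Observed 0.
Test 1: faults giving observed 0 are {G0 stuck-at-0, G0 inverted output, G1 stuck-at-1, G1 inverted output, G2 stuck-at-1, G2 inverted output, G3 stuck-at-0, G3 inverted output}.
Test 2 (x1=1, x2=0, x3=1): fault-free G0=0, G1=1, G2=1, G3=1 → 1; observed 1. Eliminates G0 inverted output, G1 inverted output, G2 inverted output, G3 stuck-at-0, G3 inverted output.
Test 3 (x1=0, x2=1, x3=0): fault-free G0=0, G1=0, G2=0, G3=1 → 1; observed 1. Eliminates G2 stuck-at-1.
Test 4 (x1=1, x2=0, x3=0): fault-free G0=0, G1=0, G2=0, G3=0 → 0; observed 1. Eliminates G0 stuck-at-0.
Only G1 stuck-at-1 is consistent with every test.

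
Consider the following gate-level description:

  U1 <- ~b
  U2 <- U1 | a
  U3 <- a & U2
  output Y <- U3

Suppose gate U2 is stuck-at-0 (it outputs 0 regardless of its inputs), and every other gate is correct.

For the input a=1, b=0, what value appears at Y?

Propagate with U2 forced: U1=1, U2=0 [stuck-at-0], U3=0.
So Y = 0. (Without the fault it would be 1.)

0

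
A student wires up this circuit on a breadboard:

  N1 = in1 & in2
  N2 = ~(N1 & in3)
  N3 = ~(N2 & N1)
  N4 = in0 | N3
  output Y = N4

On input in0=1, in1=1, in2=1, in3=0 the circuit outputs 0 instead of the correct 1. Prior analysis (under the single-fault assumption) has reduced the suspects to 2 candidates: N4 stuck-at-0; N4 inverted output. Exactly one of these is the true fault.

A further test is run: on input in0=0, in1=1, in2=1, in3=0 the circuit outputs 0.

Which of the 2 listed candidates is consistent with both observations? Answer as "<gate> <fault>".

N4 stuck-at-0

Evaluate each candidate on input in0=0, in1=1, in2=1, in3=0:
  N4 stuck-at-0: N1=1, N2=1, N3=0, N4=0 [stuck-at-0] → 0 — matches
  N4 inverted output: N1=1, N2=1, N3=0, N4=1 [inverted output] → 1 — eliminated
Only N4 stuck-at-0 reproduces the observed 0.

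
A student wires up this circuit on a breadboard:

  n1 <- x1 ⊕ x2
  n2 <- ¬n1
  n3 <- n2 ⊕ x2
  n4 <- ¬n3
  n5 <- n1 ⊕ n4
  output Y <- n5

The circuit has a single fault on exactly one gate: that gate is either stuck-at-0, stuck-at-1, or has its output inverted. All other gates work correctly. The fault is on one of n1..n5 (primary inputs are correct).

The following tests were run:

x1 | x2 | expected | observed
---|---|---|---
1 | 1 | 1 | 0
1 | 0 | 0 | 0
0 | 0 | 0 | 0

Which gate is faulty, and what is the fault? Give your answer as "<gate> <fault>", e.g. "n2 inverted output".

Fault-free values for test 1 (x1=1, x2=1): n1=0, n2=1, n3=0, n4=1, n5=1, giving Y=1. Observed 0.
Test 1: faults giving observed 0 are {n2 stuck-at-0, n2 inverted output, n3 stuck-at-1, n3 inverted output, n4 stuck-at-0, n4 inverted output, n5 stuck-at-0, n5 inverted output}.
Test 2 (x1=1, x2=0): fault-free n1=1, n2=0, n3=0, n4=1, n5=0 → 0; observed 0. Eliminates n2 inverted output, n3 stuck-at-1, n3 inverted output, n4 stuck-at-0, n4 inverted output, n5 inverted output.
Test 3 (x1=0, x2=0): fault-free n1=0, n2=1, n3=1, n4=0, n5=0 → 0; observed 0. Eliminates n2 stuck-at-0.
Only n5 stuck-at-0 is consistent with every test.

n5 stuck-at-0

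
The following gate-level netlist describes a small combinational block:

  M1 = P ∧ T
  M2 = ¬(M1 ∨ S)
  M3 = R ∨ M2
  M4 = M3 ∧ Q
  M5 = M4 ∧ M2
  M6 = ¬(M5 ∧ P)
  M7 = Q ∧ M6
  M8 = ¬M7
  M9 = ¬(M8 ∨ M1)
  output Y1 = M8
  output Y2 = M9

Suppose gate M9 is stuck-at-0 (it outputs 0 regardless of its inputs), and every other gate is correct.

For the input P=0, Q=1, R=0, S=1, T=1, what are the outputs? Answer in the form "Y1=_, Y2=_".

Propagate with M9 forced: M1=0, M2=0, M3=0, M4=0, M5=0, M6=1, M7=1, M8=0, M9=0 [stuck-at-0].
So the outputs are Y1=0, Y2=0. (Without the fault they would be Y1=0, Y2=1.)

Y1=0, Y2=0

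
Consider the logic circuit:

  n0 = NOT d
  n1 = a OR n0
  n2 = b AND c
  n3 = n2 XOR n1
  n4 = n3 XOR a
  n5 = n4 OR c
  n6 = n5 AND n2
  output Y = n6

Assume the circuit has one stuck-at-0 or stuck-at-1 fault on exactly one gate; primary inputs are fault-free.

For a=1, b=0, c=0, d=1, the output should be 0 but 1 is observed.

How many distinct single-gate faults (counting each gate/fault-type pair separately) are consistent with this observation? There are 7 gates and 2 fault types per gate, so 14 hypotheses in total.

Fault-free: n0=0, n1=1, n2=0, n3=1, n4=0, n5=0, n6=0 → 0. Observed 1.
  n0 stuck-at-0: output 0 ✗
  n0 stuck-at-1: output 0 ✗
  n1 stuck-at-0: output 0 ✗
  n1 stuck-at-1: output 0 ✗
  n2 stuck-at-0: output 0 ✗
  n2 stuck-at-1: output 1 ✓
  n3 stuck-at-0: output 0 ✗
  n3 stuck-at-1: output 0 ✗
  n4 stuck-at-0: output 0 ✗
  n4 stuck-at-1: output 0 ✗
  n5 stuck-at-0: output 0 ✗
  n5 stuck-at-1: output 0 ✗
  n6 stuck-at-0: output 0 ✗
  n6 stuck-at-1: output 1 ✓
Consistent faults: {n2 stuck-at-1, n6 stuck-at-1} — 2 in all.

2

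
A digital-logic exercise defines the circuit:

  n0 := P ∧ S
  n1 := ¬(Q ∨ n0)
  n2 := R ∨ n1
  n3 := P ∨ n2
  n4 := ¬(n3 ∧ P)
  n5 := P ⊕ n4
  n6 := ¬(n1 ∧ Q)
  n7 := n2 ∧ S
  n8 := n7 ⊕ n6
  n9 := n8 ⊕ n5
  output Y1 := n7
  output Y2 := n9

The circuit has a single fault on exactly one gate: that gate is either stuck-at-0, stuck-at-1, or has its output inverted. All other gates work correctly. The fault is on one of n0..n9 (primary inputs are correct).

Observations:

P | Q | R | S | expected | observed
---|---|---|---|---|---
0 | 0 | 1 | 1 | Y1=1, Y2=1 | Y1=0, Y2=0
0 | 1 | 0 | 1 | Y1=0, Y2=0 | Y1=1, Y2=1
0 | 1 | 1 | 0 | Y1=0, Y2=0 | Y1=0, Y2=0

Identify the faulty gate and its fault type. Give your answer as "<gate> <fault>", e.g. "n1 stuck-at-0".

Fault-free values for test 1 (P=0, Q=0, R=1, S=1): n0=0, n1=1, n2=1, n3=1, n4=1, n5=1, n6=1, n7=1, n8=0, n9=1, giving Y1=1, Y2=1. Observed Y1=0, Y2=0.
Test 1: faults giving observed Y1=0, Y2=0 are {n2 stuck-at-0, n2 inverted output, n7 stuck-at-0, n7 inverted output}.
Test 2 (P=0, Q=1, R=0, S=1): fault-free n0=0, n1=0, n2=0, n3=0, n4=1, n5=1, n6=1, n7=0, n8=1, n9=0 → Y1=0, Y2=0; observed Y1=1, Y2=1. Eliminates n2 stuck-at-0, n7 stuck-at-0.
Test 3 (P=0, Q=1, R=1, S=0): fault-free n0=0, n1=0, n2=1, n3=1, n4=1, n5=1, n6=1, n7=0, n8=1, n9=0 → Y1=0, Y2=0; observed Y1=0, Y2=0. Eliminates n7 inverted output.
Only n2 inverted output is consistent with every test.

n2 inverted output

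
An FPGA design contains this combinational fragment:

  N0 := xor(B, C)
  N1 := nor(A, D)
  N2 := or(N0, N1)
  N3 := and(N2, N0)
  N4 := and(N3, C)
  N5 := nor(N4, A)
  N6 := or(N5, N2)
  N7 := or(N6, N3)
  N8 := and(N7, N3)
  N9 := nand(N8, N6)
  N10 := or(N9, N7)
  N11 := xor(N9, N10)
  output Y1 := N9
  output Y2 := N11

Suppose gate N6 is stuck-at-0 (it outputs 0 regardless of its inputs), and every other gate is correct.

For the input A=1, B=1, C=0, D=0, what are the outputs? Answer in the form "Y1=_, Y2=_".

Y1=1, Y2=0

Propagate with N6 forced: N0=1, N1=0, N2=1, N3=1, N4=0, N5=0, N6=0 [stuck-at-0], N7=1, N8=1, N9=1, N10=1, N11=0.
So the outputs are Y1=1, Y2=0. (Without the fault they would be Y1=0, Y2=1.)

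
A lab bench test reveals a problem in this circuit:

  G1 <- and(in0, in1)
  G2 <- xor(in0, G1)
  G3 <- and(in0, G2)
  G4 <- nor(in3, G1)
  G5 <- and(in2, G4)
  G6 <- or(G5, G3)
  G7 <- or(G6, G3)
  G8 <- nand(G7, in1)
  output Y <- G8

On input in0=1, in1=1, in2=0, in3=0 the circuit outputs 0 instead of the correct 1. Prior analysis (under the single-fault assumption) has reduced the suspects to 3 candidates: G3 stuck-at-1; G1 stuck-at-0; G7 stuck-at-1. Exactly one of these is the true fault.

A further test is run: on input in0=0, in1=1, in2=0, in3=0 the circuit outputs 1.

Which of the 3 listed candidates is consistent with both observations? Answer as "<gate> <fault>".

G1 stuck-at-0

Evaluate each candidate on input in0=0, in1=1, in2=0, in3=0:
  G3 stuck-at-1: G1=0, G2=0, G3=1 [stuck-at-1], G4=1, G5=0, G6=1, G7=1, G8=0 → 0 — eliminated
  G1 stuck-at-0: G1=0 [stuck-at-0], G2=0, G3=0, G4=1, G5=0, G6=0, G7=0, G8=1 → 1 — matches
  G7 stuck-at-1: G1=0, G2=0, G3=0, G4=1, G5=0, G6=0, G7=1 [stuck-at-1], G8=0 → 0 — eliminated
Only G1 stuck-at-0 reproduces the observed 1.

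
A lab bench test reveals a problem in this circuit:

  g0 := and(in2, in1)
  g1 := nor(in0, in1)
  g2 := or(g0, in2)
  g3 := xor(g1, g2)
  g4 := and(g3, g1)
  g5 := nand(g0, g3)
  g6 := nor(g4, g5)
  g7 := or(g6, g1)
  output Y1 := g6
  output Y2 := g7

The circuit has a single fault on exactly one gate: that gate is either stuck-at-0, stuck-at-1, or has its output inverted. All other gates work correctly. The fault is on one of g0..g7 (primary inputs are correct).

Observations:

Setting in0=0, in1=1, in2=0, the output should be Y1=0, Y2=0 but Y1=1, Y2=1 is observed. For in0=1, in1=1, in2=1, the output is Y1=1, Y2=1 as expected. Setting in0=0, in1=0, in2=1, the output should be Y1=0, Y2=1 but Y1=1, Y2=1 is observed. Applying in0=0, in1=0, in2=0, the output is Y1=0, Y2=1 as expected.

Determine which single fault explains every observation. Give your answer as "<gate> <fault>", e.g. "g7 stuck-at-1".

Fault-free values for test 1 (in0=0, in1=1, in2=0): g0=0, g1=0, g2=0, g3=0, g4=0, g5=1, g6=0, g7=0, giving Y1=0, Y2=0. Observed Y1=1, Y2=1.
Test 1: faults giving observed Y1=1, Y2=1 are {g0 stuck-at-1, g0 inverted output, g5 stuck-at-0, g5 inverted output, g6 stuck-at-1, g6 inverted output}.
Test 2 (in0=1, in1=1, in2=1): fault-free g0=1, g1=0, g2=1, g3=1, g4=0, g5=0, g6=1, g7=1 → Y1=1, Y2=1; observed Y1=1, Y2=1. Eliminates g0 inverted output, g5 inverted output, g6 inverted output.
Test 3 (in0=0, in1=0, in2=1): fault-free g0=0, g1=1, g2=1, g3=0, g4=0, g5=1, g6=0, g7=1 → Y1=0, Y2=1; observed Y1=1, Y2=1. Eliminates g0 stuck-at-1.
Test 4 (in0=0, in1=0, in2=0): fault-free g0=0, g1=1, g2=0, g3=1, g4=1, g5=1, g6=0, g7=1 → Y1=0, Y2=1; observed Y1=0, Y2=1. Eliminates g6 stuck-at-1.
Only g5 stuck-at-0 is consistent with every test.

g5 stuck-at-0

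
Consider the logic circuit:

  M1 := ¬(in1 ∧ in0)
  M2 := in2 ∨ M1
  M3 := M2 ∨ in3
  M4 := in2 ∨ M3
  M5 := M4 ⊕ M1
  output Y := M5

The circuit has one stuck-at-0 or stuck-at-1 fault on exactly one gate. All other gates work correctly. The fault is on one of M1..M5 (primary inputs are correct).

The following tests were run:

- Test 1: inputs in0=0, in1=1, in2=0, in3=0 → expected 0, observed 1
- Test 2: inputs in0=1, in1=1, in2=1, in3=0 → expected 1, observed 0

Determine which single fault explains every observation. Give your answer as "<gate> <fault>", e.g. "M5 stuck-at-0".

M4 stuck-at-0

Fault-free values for test 1 (in0=0, in1=1, in2=0, in3=0): M1=1, M2=1, M3=1, M4=1, M5=0, giving Y=0. Observed 1.
Test 1: faults giving observed 1 are {M2 stuck-at-0, M3 stuck-at-0, M4 stuck-at-0, M5 stuck-at-1}.
Test 2 (in0=1, in1=1, in2=1, in3=0): fault-free M1=0, M2=1, M3=1, M4=1, M5=1 → 1; observed 0. Eliminates M2 stuck-at-0, M3 stuck-at-0, M5 stuck-at-1.
Only M4 stuck-at-0 is consistent with every test.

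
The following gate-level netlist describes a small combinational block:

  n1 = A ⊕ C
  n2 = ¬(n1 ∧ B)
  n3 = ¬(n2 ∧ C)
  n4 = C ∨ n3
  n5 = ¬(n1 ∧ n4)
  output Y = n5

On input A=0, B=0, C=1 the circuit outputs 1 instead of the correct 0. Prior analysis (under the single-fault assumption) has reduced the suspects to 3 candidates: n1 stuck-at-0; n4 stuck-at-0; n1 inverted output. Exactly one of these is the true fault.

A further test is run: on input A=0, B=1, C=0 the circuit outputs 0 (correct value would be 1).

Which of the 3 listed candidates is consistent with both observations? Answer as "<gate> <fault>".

n1 inverted output

Evaluate each candidate on input A=0, B=1, C=0:
  n1 stuck-at-0: n1=0 [stuck-at-0], n2=1, n3=1, n4=1, n5=1 → 1 — eliminated
  n4 stuck-at-0: n1=0, n2=1, n3=1, n4=0 [stuck-at-0], n5=1 → 1 — eliminated
  n1 inverted output: n1=1 [inverted output], n2=0, n3=1, n4=1, n5=0 → 0 — matches
Only n1 inverted output reproduces the observed 0.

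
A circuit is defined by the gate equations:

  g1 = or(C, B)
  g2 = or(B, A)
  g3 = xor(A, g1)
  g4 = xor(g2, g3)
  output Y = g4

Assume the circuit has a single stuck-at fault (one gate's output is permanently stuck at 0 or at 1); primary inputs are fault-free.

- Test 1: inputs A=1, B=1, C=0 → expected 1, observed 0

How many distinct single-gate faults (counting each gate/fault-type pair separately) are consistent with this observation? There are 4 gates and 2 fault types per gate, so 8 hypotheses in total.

4

Fault-free: g1=1, g2=1, g3=0, g4=1 → 1. Observed 0.
  g1 stuck-at-0: output 0 ✓
  g1 stuck-at-1: output 1 ✗
  g2 stuck-at-0: output 0 ✓
  g2 stuck-at-1: output 1 ✗
  g3 stuck-at-0: output 1 ✗
  g3 stuck-at-1: output 0 ✓
  g4 stuck-at-0: output 0 ✓
  g4 stuck-at-1: output 1 ✗
Consistent faults: {g1 stuck-at-0, g2 stuck-at-0, g3 stuck-at-1, g4 stuck-at-0} — 4 in all.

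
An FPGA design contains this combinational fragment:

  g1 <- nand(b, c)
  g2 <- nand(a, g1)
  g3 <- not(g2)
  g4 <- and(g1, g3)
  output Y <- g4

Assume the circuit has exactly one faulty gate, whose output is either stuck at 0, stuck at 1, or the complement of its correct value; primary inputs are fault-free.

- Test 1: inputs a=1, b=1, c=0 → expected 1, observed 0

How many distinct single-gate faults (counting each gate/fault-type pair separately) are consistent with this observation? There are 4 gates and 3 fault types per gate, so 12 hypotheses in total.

Fault-free: g1=1, g2=0, g3=1, g4=1 → 1. Observed 0.
  g1 stuck-at-0: output 0 ✓
  g1 stuck-at-1: output 1 ✗
  g1 inverted output: output 0 ✓
  g2 stuck-at-0: output 1 ✗
  g2 stuck-at-1: output 0 ✓
  g2 inverted output: output 0 ✓
  g3 stuck-at-0: output 0 ✓
  g3 stuck-at-1: output 1 ✗
  g3 inverted output: output 0 ✓
  g4 stuck-at-0: output 0 ✓
  g4 stuck-at-1: output 1 ✗
  g4 inverted output: output 0 ✓
Consistent faults: {g1 stuck-at-0, g1 inverted output, g2 stuck-at-1, g2 inverted output, g3 stuck-at-0, g3 inverted output, g4 stuck-at-0, g4 inverted output} — 8 in all.

8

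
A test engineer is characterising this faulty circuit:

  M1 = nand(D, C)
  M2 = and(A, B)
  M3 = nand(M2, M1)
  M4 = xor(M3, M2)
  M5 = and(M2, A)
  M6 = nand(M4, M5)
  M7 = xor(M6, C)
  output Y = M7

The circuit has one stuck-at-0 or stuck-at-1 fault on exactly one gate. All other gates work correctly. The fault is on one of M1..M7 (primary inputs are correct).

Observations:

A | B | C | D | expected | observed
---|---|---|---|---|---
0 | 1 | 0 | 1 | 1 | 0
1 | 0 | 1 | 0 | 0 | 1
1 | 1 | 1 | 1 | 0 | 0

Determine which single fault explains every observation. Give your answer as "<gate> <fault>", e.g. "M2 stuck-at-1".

Fault-free values for test 1 (A=0, B=1, C=0, D=1): M1=1, M2=0, M3=1, M4=1, M5=0, M6=1, M7=1, giving Y=1. Observed 0.
Test 1: faults giving observed 0 are {M5 stuck-at-1, M6 stuck-at-0, M7 stuck-at-0}.
Test 2 (A=1, B=0, C=1, D=0): fault-free M1=1, M2=0, M3=1, M4=1, M5=0, M6=1, M7=0 → 0; observed 1. Eliminates M7 stuck-at-0.
Test 3 (A=1, B=1, C=1, D=1): fault-free M1=0, M2=1, M3=1, M4=0, M5=1, M6=1, M7=0 → 0; observed 0. Eliminates M6 stuck-at-0.
Only M5 stuck-at-1 is consistent with every test.

M5 stuck-at-1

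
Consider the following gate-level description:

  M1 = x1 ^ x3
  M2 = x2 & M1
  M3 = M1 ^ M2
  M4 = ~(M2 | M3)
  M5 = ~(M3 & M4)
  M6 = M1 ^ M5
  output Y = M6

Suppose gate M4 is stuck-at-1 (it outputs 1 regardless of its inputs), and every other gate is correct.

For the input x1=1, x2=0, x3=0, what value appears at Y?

1

Propagate with M4 forced: M1=1, M2=0, M3=1, M4=1 [stuck-at-1], M5=0, M6=1.
So Y = 1. (Without the fault it would be 0.)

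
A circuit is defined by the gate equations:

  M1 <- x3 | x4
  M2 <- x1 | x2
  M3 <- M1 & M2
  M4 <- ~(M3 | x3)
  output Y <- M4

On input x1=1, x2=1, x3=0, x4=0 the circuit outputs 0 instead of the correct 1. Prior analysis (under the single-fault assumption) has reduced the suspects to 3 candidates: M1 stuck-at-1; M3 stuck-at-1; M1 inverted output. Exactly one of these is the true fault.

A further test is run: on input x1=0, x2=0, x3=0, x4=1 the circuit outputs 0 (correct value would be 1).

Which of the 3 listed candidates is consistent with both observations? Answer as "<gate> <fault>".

M3 stuck-at-1

Evaluate each candidate on input x1=0, x2=0, x3=0, x4=1:
  M1 stuck-at-1: M1=1 [stuck-at-1], M2=0, M3=0, M4=1 → 1 — eliminated
  M3 stuck-at-1: M1=1, M2=0, M3=1 [stuck-at-1], M4=0 → 0 — matches
  M1 inverted output: M1=0 [inverted output], M2=0, M3=0, M4=1 → 1 — eliminated
Only M3 stuck-at-1 reproduces the observed 0.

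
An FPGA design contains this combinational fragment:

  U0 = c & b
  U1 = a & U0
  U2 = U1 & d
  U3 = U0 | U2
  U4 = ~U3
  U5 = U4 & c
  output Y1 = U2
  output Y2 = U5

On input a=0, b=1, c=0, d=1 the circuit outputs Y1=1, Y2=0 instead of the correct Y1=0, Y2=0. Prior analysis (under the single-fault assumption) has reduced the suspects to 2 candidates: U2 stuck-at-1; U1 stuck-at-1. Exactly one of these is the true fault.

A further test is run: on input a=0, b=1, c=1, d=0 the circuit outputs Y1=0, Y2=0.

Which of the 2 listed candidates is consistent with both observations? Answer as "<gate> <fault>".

Evaluate each candidate on input a=0, b=1, c=1, d=0:
  U2 stuck-at-1: U0=1, U1=0, U2=1 [stuck-at-1], U3=1, U4=0, U5=0 → Y1=1, Y2=0 — eliminated
  U1 stuck-at-1: U0=1, U1=1 [stuck-at-1], U2=0, U3=1, U4=0, U5=0 → Y1=0, Y2=0 — matches
Only U1 stuck-at-1 reproduces the observed Y1=0, Y2=0.

U1 stuck-at-1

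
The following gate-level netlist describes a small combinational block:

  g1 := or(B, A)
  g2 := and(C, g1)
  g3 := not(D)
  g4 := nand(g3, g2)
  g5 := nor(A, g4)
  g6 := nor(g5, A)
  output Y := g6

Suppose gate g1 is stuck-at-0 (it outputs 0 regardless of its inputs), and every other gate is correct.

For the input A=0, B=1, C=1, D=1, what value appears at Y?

Propagate with g1 forced: g1=0 [stuck-at-0], g2=0, g3=0, g4=1, g5=0, g6=1.
So Y = 1. (Same as the fault-free value — the fault is masked on this input.)

1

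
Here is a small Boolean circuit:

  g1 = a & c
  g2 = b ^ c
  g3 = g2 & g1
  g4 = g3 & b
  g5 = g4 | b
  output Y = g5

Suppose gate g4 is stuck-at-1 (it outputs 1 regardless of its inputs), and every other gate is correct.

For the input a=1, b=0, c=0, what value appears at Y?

1

Propagate with g4 forced: g1=0, g2=0, g3=0, g4=1 [stuck-at-1], g5=1.
So Y = 1. (Without the fault it would be 0.)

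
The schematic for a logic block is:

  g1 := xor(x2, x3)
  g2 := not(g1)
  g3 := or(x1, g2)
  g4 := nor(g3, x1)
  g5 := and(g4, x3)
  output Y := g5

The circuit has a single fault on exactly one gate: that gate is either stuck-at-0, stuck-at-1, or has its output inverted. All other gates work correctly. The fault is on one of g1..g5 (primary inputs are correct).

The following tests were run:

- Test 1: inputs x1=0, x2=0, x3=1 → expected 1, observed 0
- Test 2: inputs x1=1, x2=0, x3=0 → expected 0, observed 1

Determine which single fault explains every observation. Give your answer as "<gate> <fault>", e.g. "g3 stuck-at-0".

g5 inverted output

Fault-free values for test 1 (x1=0, x2=0, x3=1): g1=1, g2=0, g3=0, g4=1, g5=1, giving Y=1. Observed 0.
Test 1: faults giving observed 0 are {g1 stuck-at-0, g1 inverted output, g2 stuck-at-1, g2 inverted output, g3 stuck-at-1, g3 inverted output, g4 stuck-at-0, g4 inverted output, g5 stuck-at-0, g5 inverted output}.
Test 2 (x1=1, x2=0, x3=0): fault-free g1=0, g2=1, g3=1, g4=0, g5=0 → 0; observed 1. Eliminates g1 stuck-at-0, g1 inverted output, g2 stuck-at-1, g2 inverted output, g3 stuck-at-1, g3 inverted output, g4 stuck-at-0, g4 inverted output, g5 stuck-at-0.
Only g5 inverted output is consistent with every test.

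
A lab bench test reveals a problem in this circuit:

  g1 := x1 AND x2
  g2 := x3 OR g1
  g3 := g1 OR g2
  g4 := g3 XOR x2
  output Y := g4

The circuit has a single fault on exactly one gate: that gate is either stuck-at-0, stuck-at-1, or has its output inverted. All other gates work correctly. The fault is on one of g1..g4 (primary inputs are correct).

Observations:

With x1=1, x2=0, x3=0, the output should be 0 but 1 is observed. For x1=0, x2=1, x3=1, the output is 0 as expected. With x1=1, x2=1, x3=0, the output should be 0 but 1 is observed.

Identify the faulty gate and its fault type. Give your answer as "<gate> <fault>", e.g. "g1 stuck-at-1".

Fault-free values for test 1 (x1=1, x2=0, x3=0): g1=0, g2=0, g3=0, g4=0, giving Y=0. Observed 1.
Test 1: faults giving observed 1 are {g1 stuck-at-1, g1 inverted output, g2 stuck-at-1, g2 inverted output, g3 stuck-at-1, g3 inverted output, g4 stuck-at-1, g4 inverted output}.
Test 2 (x1=0, x2=1, x3=1): fault-free g1=0, g2=1, g3=1, g4=0 → 0; observed 0. Eliminates g2 inverted output, g3 inverted output, g4 stuck-at-1, g4 inverted output.
Test 3 (x1=1, x2=1, x3=0): fault-free g1=1, g2=1, g3=1, g4=0 → 0; observed 1. Eliminates g1 stuck-at-1, g2 stuck-at-1, g3 stuck-at-1.
Only g1 inverted output is consistent with every test.

g1 inverted output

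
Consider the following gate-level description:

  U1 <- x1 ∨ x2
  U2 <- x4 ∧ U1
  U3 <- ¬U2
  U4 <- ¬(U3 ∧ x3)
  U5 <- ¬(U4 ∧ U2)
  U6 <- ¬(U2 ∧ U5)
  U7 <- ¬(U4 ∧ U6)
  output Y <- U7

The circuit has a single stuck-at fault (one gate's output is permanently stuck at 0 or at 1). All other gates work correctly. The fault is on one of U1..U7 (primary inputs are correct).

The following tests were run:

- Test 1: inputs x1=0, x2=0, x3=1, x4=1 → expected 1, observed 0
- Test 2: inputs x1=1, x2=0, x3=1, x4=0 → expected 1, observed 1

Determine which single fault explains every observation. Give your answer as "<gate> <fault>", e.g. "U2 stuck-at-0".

Fault-free values for test 1 (x1=0, x2=0, x3=1, x4=1): U1=0, U2=0, U3=1, U4=0, U5=1, U6=1, U7=1, giving Y=1. Observed 0.
Test 1: faults giving observed 0 are {U1 stuck-at-1, U2 stuck-at-1, U3 stuck-at-0, U4 stuck-at-1, U7 stuck-at-0}.
Test 2 (x1=1, x2=0, x3=1, x4=0): fault-free U1=1, U2=0, U3=1, U4=0, U5=1, U6=1, U7=1 → 1; observed 1. Eliminates U2 stuck-at-1, U3 stuck-at-0, U4 stuck-at-1, U7 stuck-at-0.
Only U1 stuck-at-1 is consistent with every test.

U1 stuck-at-1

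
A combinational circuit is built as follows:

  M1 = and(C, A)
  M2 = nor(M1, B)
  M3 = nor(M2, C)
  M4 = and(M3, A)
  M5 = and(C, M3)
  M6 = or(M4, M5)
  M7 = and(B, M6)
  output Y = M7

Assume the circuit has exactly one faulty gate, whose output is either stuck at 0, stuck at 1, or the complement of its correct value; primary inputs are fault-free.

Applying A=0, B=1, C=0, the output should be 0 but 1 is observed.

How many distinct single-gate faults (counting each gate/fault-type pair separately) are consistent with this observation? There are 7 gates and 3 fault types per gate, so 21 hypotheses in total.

Fault-free: M1=0, M2=0, M3=1, M4=0, M5=0, M6=0, M7=0 → 0. Observed 1.
  M1: none of the 3 fault types match ✗
  M2: none of the 3 fault types match ✗
  M3: none of the 3 fault types match ✗
  M4: stuck-at-1, inverted output ✓; others ✗
  M5: stuck-at-1, inverted output ✓; others ✗
  M6: stuck-at-1, inverted output ✓; others ✗
  M7: stuck-at-1, inverted output ✓; others ✗
Consistent faults: {M4 stuck-at-1, M4 inverted output, M5 stuck-at-1, M5 inverted output, M6 stuck-at-1, M6 inverted output, M7 stuck-at-1, M7 inverted output} — 8 in all.

8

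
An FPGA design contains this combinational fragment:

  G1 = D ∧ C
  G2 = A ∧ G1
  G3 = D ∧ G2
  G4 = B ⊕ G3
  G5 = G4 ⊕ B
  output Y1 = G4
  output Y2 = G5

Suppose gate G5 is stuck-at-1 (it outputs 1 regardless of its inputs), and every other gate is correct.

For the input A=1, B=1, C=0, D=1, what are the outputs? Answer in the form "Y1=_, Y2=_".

Propagate with G5 forced: G1=0, G2=0, G3=0, G4=1, G5=1 [stuck-at-1].
So the outputs are Y1=1, Y2=1. (Without the fault they would be Y1=1, Y2=0.)

Y1=1, Y2=1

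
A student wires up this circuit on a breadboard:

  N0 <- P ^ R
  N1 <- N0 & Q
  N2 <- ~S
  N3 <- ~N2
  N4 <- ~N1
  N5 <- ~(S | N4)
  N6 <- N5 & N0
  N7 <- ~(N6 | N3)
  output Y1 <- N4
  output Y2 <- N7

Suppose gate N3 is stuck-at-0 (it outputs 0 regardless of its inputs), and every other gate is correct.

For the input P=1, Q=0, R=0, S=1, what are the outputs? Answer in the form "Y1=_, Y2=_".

Y1=1, Y2=1

Propagate with N3 forced: N0=1, N1=0, N2=0, N3=0 [stuck-at-0], N4=1, N5=0, N6=0, N7=1.
So the outputs are Y1=1, Y2=1. (Without the fault they would be Y1=1, Y2=0.)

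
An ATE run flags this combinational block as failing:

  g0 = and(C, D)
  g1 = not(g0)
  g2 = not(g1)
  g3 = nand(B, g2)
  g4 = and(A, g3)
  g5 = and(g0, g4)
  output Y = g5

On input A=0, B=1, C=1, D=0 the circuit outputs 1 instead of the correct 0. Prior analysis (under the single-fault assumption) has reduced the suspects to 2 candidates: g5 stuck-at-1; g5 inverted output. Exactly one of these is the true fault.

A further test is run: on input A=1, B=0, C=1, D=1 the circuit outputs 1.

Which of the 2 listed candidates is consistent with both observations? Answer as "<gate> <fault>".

Evaluate each candidate on input A=1, B=0, C=1, D=1:
  g5 stuck-at-1: g0=1, g1=0, g2=1, g3=1, g4=1, g5=1 [stuck-at-1] → 1 — matches
  g5 inverted output: g0=1, g1=0, g2=1, g3=1, g4=1, g5=0 [inverted output] → 0 — eliminated
Only g5 stuck-at-1 reproduces the observed 1.

g5 stuck-at-1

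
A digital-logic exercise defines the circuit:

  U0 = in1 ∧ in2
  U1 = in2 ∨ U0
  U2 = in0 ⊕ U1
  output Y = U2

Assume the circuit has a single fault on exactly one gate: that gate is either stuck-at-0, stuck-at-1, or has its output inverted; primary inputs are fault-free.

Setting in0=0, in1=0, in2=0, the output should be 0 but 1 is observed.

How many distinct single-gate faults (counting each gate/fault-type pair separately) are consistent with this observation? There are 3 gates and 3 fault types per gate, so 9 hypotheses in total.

Fault-free: U0=0, U1=0, U2=0 → 0. Observed 1.
  U0 stuck-at-0: output 0 ✗
  U0 stuck-at-1: output 1 ✓
  U0 inverted output: output 1 ✓
  U1 stuck-at-0: output 0 ✗
  U1 stuck-at-1: output 1 ✓
  U1 inverted output: output 1 ✓
  U2 stuck-at-0: output 0 ✗
  U2 stuck-at-1: output 1 ✓
  U2 inverted output: output 1 ✓
Consistent faults: {U0 stuck-at-1, U0 inverted output, U1 stuck-at-1, U1 inverted output, U2 stuck-at-1, U2 inverted output} — 6 in all.

6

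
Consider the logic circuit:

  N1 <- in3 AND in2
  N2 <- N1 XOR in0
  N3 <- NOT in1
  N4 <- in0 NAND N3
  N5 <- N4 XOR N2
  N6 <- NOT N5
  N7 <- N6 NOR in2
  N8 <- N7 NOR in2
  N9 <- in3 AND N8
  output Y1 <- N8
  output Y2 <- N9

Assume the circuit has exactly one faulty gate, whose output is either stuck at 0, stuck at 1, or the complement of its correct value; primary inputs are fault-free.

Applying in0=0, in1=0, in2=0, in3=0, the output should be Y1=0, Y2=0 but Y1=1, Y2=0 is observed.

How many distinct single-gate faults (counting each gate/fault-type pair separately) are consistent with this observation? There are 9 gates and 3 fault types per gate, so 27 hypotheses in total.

14

Fault-free: N1=0, N2=0, N3=1, N4=1, N5=1, N6=0, N7=1, N8=0, N9=0 → Y1=0, Y2=0. Observed Y1=1, Y2=0.
  N1: stuck-at-1, inverted output ✓; others ✗
  N2: stuck-at-1, inverted output ✓; others ✗
  N3: none of the 3 fault types match ✗
  N4: stuck-at-0, inverted output ✓; others ✗
  N5: stuck-at-0, inverted output ✓; others ✗
  N6: stuck-at-1, inverted output ✓; others ✗
  N7: stuck-at-0, inverted output ✓; others ✗
  N8: stuck-at-1, inverted output ✓; others ✗
  N9: none of the 3 fault types match ✗
Consistent faults: {N1 stuck-at-1, N1 inverted output, N2 stuck-at-1, N2 inverted output, N4 stuck-at-0, N4 inverted output, N5 stuck-at-0, N5 inverted output, N6 stuck-at-1, N6 inverted output, N7 stuck-at-0, N7 inverted output, N8 stuck-at-1, N8 inverted output} — 14 in all.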